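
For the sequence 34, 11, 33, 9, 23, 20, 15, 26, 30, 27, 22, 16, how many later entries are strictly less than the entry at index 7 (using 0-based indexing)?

The element at index 7 is 26.
Elements after it: 30, 27, 22, 16
Those smaller than 26: 22, 16

2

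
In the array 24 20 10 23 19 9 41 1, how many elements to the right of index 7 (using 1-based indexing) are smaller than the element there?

1

The element at index 7 is 41.
Elements after it: 1
Those smaller than 41: 1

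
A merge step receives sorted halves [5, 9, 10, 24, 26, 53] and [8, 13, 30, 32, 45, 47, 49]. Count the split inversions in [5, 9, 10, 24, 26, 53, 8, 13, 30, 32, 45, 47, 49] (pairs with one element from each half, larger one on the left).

For each element r of the right run, count left-run elements greater than r:
r = 8: 9, 10, 24, 26, 53 → 5
r = 13: 24, 26, 53 → 3
r = 30: 53 → 1
r = 32: 53 → 1
r = 45: 53 → 1
r = 47: 53 → 1
r = 49: 53 → 1
Cross-inversions: 5 + 3 + 1 + 1 + 1 + 1 + 1 = 13

13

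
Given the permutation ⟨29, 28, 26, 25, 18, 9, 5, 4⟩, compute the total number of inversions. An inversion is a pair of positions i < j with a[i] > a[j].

For each element, count later entries that are smaller:
29 → 28, 26, 25, 18, 9, 5, 4 → 7
28 → 26, 25, 18, 9, 5, 4 → 6
26 → 25, 18, 9, 5, 4 → 5
25 → 18, 9, 5, 4 → 4
18 → 9, 5, 4 → 3
9 → 5, 4 → 2
5 → 4 → 1
4 → none → 0
Sum: 7 + 6 + 5 + 4 + 3 + 2 + 1 + 0 = 28

28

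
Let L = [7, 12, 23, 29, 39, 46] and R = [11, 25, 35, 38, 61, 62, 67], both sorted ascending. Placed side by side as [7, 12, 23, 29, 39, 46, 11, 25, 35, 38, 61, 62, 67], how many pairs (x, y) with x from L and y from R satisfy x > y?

12

For each element r of the right run, count left-run elements greater than r:
r = 11: 12, 23, 29, 39, 46 → 5
r = 25: 29, 39, 46 → 3
r = 35: 39, 46 → 2
r = 38: 39, 46 → 2
r = 61: none → 0
r = 62: none → 0
r = 67: none → 0
Cross-inversions: 5 + 3 + 2 + 2 + 0 + 0 + 0 = 12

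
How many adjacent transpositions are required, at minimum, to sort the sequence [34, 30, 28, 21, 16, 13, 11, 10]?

28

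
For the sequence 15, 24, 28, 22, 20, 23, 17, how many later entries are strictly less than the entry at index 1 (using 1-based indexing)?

The element at index 1 is 15.
Elements after it: 24, 28, 22, 20, 23, 17
None of them are smaller than 15.

0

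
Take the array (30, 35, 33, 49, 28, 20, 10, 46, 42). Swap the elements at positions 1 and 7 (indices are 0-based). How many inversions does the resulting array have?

Positions 1 and 7 hold 35 and 46; after swapping, the array is [30, 46, 33, 49, 28, 20, 10, 35, 42].
Element-by-element contributions:
30 → 28, 20, 10 → 3
46 → 33, 28, 20, 10, 35, 42 → 6
33 → 28, 20, 10 → 3
49 → 28, 20, 10, 35, 42 → 5
28 → 20, 10 → 2
20 → 10 → 1
10 → none → 0
35 → none → 0
42 → none → 0
Sum: 3 + 6 + 3 + 5 + 2 + 1 + 0 + 0 + 0 = 20

20 inversions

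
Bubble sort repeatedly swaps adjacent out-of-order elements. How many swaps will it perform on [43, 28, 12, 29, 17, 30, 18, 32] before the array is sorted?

13

The minimum number of adjacent swaps to sort an array equals its inversion count, since every such swap removes exactly one inversion.
Count inversions — for each element, later elements that are smaller:
43: 28, 12, 29, 17, 30, 18, 32 → 7
28: 12, 17, 18 → 3
12: none → 0
29: 17, 18 → 2
17: none → 0
30: 18 → 1
18: none → 0
32: none → 0
Total inversions: 7 + 3 + 0 + 2 + 0 + 1 + 0 + 0 = 13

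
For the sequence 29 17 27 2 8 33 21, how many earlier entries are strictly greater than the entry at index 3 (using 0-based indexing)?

3

The element at index 3 is 2.
Elements before it: 29, 17, 27
Those larger than 2: 29, 17, 27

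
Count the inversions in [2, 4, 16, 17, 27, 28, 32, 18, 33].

3 out-of-order pairs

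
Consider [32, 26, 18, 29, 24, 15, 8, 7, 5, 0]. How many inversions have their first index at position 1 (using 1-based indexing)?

9

The element at index 1 is 32.
Elements after it: 26, 18, 29, 24, 15, 8, 7, 5, 0
Those smaller than 32: 26, 18, 29, 24, 15, 8, 7, 5, 0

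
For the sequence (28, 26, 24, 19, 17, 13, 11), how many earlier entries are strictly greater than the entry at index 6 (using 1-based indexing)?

The element at index 6 is 13.
Elements before it: 28, 26, 24, 19, 17
Those larger than 13: 28, 26, 24, 19, 17

5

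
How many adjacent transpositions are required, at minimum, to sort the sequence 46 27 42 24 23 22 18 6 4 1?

There are 44 adjacent swaps.

Each adjacent swap fixes exactly one inversion, so the minimum swap count equals the number of inversions.
Count inversions — for each element, later elements that are smaller:
46: 27, 42, 24, 23, 22, 18, 6, 4, 1 → 9
27: 24, 23, 22, 18, 6, 4, 1 → 7
42: 24, 23, 22, 18, 6, 4, 1 → 7
24: 23, 22, 18, 6, 4, 1 → 6
23: 22, 18, 6, 4, 1 → 5
22: 18, 6, 4, 1 → 4
18: 6, 4, 1 → 3
6: 4, 1 → 2
4: 1 → 1
1: none → 0
Total inversions: 9 + 7 + 7 + 6 + 5 + 4 + 3 + 2 + 1 + 0 = 44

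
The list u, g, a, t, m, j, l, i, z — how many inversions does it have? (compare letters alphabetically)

Sweep left to right; for each value list the smaller values that follow it:
u → g, a, t, m, j, l, i → 7
g → a → 1
a → none → 0
t → m, j, l, i → 4
m → j, l, i → 3
j → i → 1
l → i → 1
i → none → 0
z → none → 0
Sum: 7 + 1 + 0 + 4 + 3 + 1 + 1 + 0 + 0 = 17

17 inversions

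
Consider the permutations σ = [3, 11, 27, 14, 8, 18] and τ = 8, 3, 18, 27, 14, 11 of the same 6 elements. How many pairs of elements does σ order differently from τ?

Assign each item its position (1..6) in the first ordering, then rewrite the second ordering as that position sequence:
positions: 3→1, 11→2, 27→3, 14→4, 8→5, 18→6
second ordering as positions: [5, 1, 6, 3, 4, 2]
Discordant pairs = inversions in this position sequence.
5: 1, 3, 4, 2 → 4
1: 0
6: 3, 4, 2 → 3
3: 2 → 1
4: 2 → 1
2: 0
Total: 4 + 0 + 3 + 1 + 1 + 0 = 9

9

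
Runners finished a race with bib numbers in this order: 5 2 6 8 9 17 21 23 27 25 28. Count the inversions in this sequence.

Count, for each position, how many later elements it exceeds:
5: 1
2: 0
6: 0
8: 0
9: 0
17: 0
21: 0
23: 0
27: 1
25: 0
28: 0
Sum: 1 + 0 + 0 + 0 + 0 + 0 + 0 + 0 + 1 + 0 + 0 = 2

2 inversions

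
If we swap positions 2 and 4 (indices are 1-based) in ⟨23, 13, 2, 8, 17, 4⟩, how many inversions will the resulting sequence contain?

9

Positions 2 and 4 hold 13 and 8; after swapping, the array is [23, 8, 2, 13, 17, 4].
Count, for each position, how many later elements it exceeds:
23 → 8, 2, 13, 17, 4 → 5
8 → 2, 4 → 2
2 → none → 0
13 → 4 → 1
17 → 4 → 1
4 → none → 0
Sum: 5 + 2 + 0 + 1 + 1 + 0 = 9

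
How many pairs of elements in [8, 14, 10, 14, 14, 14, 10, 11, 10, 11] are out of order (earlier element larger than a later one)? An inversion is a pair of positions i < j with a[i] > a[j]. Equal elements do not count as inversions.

18 out-of-order pairs

Sweep left to right; for each value list the smaller values that follow it:
8: 0
14: 5
10: 0
14: 4
14: 4
14: 4
10: 0
11: 1
10: 0
11: 0
Sum: 0 + 5 + 0 + 4 + 4 + 4 + 0 + 1 + 0 + 0 = 18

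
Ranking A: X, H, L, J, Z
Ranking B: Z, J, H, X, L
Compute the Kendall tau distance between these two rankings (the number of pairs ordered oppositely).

Assign each item its position (1..5) in the first ordering, then rewrite the second ordering as that position sequence:
positions: X→1, H→2, L→3, J→4, Z→5
second ordering as positions: [5, 4, 2, 1, 3]
Discordant pairs = inversions in this position sequence.
5: 4, 2, 1, 3 → 4
4: 2, 1, 3 → 3
2: 1 → 1
1: 0
3: 0
Total: 4 + 3 + 1 + 0 + 0 = 8

Discordant pairs: 8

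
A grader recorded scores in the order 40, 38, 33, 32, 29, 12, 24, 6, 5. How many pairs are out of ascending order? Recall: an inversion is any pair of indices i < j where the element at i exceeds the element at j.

35 inversions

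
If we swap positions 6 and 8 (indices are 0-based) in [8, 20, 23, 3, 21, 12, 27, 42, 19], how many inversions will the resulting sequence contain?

11 inversions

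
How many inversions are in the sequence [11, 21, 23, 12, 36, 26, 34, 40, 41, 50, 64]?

Sweep left to right; for each value list the smaller values that follow it:
11: 0
21: 1
23: 1
12: 0
36: 2
26: 0
34: 0
40: 0
41: 0
50: 0
64: 0
Sum: 0 + 1 + 1 + 0 + 2 + 0 + 0 + 0 + 0 + 0 + 0 = 4

4 inversions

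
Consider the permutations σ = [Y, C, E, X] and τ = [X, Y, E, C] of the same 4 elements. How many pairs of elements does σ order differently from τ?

Assign each item its position (1..4) in the first ordering, then rewrite the second ordering as that position sequence:
positions: Y→1, C→2, E→3, X→4
second ordering as positions: [4, 1, 3, 2]
Discordant pairs = inversions in this position sequence.
4: 1, 3, 2 → 3
1: 0
3: 2 → 1
2: 0
Total: 3 + 0 + 1 + 0 = 4

There are 4 discordant pairs.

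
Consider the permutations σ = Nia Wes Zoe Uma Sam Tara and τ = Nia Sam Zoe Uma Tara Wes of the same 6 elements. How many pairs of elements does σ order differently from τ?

6

Assign each item its position (1..6) in the first ordering, then rewrite the second ordering as that position sequence:
positions: Nia→1, Wes→2, Zoe→3, Uma→4, Sam→5, Tara→6
second ordering as positions: [1, 5, 3, 4, 6, 2]
Discordant pairs = inversions in this position sequence.
1: 0
5: 3, 4, 2 → 3
3: 2 → 1
4: 2 → 1
6: 2 → 1
2: 0
Total: 0 + 3 + 1 + 1 + 1 + 0 = 6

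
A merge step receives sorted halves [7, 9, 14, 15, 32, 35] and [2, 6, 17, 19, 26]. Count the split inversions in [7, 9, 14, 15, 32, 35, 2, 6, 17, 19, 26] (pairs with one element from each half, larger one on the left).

18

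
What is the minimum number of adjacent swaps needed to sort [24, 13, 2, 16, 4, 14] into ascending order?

The minimum number of adjacent swaps to sort an array equals its inversion count, since every such swap removes exactly one inversion.
Count inversions — for each element, later elements that are smaller:
24: 13, 2, 16, 4, 14 → 5
13: 2, 4 → 2
2: none → 0
16: 4, 14 → 2
4: none → 0
14: none → 0
Total inversions: 5 + 2 + 0 + 2 + 0 + 0 = 9

There are 9 adjacent swaps.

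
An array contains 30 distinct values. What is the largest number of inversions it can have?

The maximum occurs when the array is in strictly decreasing order: every one of the C(30, 2) pairs is inverted.
C(30, 2) = 30·29/2 = 435

435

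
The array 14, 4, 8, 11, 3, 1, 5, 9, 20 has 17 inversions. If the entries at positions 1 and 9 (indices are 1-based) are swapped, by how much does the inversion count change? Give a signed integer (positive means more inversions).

+1

Positions 1 and 9 hold 14 and 20; after swapping, the array is [20, 4, 8, 11, 3, 1, 5, 9, 14].
Count, for each position, how many later elements it exceeds:
20: 8
4: 2
8: 3
11: 4
3: 1
1: 0
5: 0
9: 0
14: 0
Sum: 8 + 2 + 3 + 4 + 1 + 0 + 0 + 0 + 0 = 18
Change: 18 − 17 = +1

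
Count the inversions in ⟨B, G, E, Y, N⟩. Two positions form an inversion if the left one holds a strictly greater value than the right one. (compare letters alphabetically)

Out-of-order pairs: 2

Count, for each position, how many later elements it exceeds:
B: 0
G: 1
E: 0
Y: 1
N: 0
Sum: 0 + 1 + 0 + 1 + 0 = 2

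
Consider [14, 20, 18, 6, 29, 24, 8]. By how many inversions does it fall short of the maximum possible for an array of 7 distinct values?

11

Maximum inversions for 7 distinct elements is C(7, 2) = 7·6/2 = 21.
Current inversions — for each element, count later smaller elements:
14: 2
20: 3
18: 2
6: 0
29: 2
24: 1
8: 0
Current total: 2 + 3 + 2 + 0 + 2 + 1 + 0 = 10
Shortfall: 21 − 10 = 11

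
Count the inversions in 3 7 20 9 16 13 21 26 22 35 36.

5 inversions

Count, for each position, how many later elements it exceeds:
3: 0
7: 0
20: 3
9: 0
16: 1
13: 0
21: 0
26: 1
22: 0
35: 0
36: 0
Sum: 0 + 0 + 3 + 0 + 1 + 0 + 0 + 1 + 0 + 0 + 0 = 5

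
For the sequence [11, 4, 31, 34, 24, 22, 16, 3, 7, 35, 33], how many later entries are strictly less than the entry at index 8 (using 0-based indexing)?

0

The element at index 8 is 7.
Elements after it: 35, 33
None of them are smaller than 7.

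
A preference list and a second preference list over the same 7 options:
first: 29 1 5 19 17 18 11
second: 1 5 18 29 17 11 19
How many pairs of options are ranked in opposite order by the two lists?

7

Assign each item its position (1..7) in the first ordering, then rewrite the second ordering as that position sequence:
positions: 29→1, 1→2, 5→3, 19→4, 17→5, 18→6, 11→7
second ordering as positions: [2, 3, 6, 1, 5, 7, 4]
Discordant pairs = inversions in this position sequence.
2: 1 → 1
3: 1 → 1
6: 1, 5, 4 → 3
1: 0
5: 4 → 1
7: 4 → 1
4: 0
Total: 1 + 1 + 3 + 0 + 1 + 1 + 0 = 7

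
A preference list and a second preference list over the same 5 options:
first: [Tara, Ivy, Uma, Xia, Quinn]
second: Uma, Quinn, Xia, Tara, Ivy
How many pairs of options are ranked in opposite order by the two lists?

7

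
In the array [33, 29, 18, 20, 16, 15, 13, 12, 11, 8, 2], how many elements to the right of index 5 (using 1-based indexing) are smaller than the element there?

6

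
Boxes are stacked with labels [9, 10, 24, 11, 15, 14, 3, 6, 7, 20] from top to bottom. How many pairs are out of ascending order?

23

Sweep left to right; for each value list the smaller values that follow it:
9: 3
10: 3
24: 7
11: 3
15: 4
14: 3
3: 0
6: 0
7: 0
20: 0
Sum: 3 + 3 + 7 + 3 + 4 + 3 + 0 + 0 + 0 + 0 = 23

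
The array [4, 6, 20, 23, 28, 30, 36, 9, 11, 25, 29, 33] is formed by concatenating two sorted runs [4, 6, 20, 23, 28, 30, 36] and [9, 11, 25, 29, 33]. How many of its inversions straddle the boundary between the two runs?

Count, for every r in R, how many entries of L exceed r:
r = 9: 20, 23, 28, 30, 36 → 5
r = 11: 20, 23, 28, 30, 36 → 5
r = 25: 28, 30, 36 → 3
r = 29: 30, 36 → 2
r = 33: 36 → 1
Cross-inversions: 5 + 5 + 3 + 2 + 1 = 16

16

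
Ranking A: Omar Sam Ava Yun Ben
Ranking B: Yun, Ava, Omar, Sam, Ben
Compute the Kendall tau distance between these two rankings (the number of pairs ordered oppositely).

5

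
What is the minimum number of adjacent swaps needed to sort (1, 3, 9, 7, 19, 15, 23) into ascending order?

2 swaps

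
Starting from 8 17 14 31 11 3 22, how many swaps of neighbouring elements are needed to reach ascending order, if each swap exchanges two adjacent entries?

10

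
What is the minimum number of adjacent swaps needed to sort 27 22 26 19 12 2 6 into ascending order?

Each adjacent swap fixes exactly one inversion, so the minimum swap count equals the number of inversions.
Count inversions — for each element, later elements that are smaller:
27: 22, 26, 19, 12, 2, 6 → 6
22: 19, 12, 2, 6 → 4
26: 19, 12, 2, 6 → 4
19: 12, 2, 6 → 3
12: 2, 6 → 2
2: none → 0
6: none → 0
Total inversions: 6 + 4 + 4 + 3 + 2 + 0 + 0 = 19

19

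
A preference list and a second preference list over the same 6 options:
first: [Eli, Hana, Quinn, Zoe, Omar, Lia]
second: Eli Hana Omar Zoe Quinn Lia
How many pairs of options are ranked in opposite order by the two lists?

3

Assign each item its position (1..6) in the first ordering, then rewrite the second ordering as that position sequence:
positions: Eli→1, Hana→2, Quinn→3, Zoe→4, Omar→5, Lia→6
second ordering as positions: [1, 2, 5, 4, 3, 6]
Discordant pairs = inversions in this position sequence.
1: 0
2: 0
5: 4, 3 → 2
4: 3 → 1
3: 0
6: 0
Total: 0 + 0 + 2 + 1 + 0 + 0 = 3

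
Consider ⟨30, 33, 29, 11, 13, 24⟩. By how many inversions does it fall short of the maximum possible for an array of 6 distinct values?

4

Maximum inversions for 6 distinct elements is C(6, 2) = 6·5/2 = 15.
Current inversions — for each element, count later smaller elements:
30: 4
33: 4
29: 3
11: 0
13: 0
24: 0
Current total: 4 + 4 + 3 + 0 + 0 + 0 = 11
Shortfall: 15 − 11 = 4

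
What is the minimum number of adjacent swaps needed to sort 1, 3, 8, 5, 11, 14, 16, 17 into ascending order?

Minimum adjacent swaps = number of inversions (each swap of adjacent out-of-order elements removes one inversion and no swap can remove more).
Count inversions — for each element, later elements that are smaller:
1: none → 0
3: none → 0
8: 5 → 1
5: none → 0
11: none → 0
14: none → 0
16: none → 0
17: none → 0
Total inversions: 0 + 0 + 1 + 0 + 0 + 0 + 0 + 0 = 1

Adjacent swaps: 1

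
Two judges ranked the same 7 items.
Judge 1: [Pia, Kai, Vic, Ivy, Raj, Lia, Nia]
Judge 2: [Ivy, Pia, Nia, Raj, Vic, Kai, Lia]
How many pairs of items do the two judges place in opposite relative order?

Assign each item its position (1..7) in the first ordering, then rewrite the second ordering as that position sequence:
positions: Pia→1, Kai→2, Vic→3, Ivy→4, Raj→5, Lia→6, Nia→7
second ordering as positions: [4, 1, 7, 5, 3, 2, 6]
Discordant pairs = inversions in this position sequence.
4: 1, 3, 2 → 3
1: 0
7: 5, 3, 2, 6 → 4
5: 3, 2 → 2
3: 2 → 1
2: 0
6: 0
Total: 3 + 0 + 4 + 2 + 1 + 0 + 0 = 10

There are 10 discordant pairs.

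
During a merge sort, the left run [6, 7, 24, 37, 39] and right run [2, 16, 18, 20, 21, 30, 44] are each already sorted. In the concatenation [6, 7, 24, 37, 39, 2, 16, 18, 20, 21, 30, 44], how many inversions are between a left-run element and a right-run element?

19 split inversions

For each element r of the right run, count left-run elements greater than r:
r = 2: 6, 7, 24, 37, 39 → 5
r = 16: 24, 37, 39 → 3
r = 18: 24, 37, 39 → 3
r = 20: 24, 37, 39 → 3
r = 21: 24, 37, 39 → 3
r = 30: 37, 39 → 2
r = 44: none → 0
Cross-inversions: 5 + 3 + 3 + 3 + 3 + 2 + 0 = 19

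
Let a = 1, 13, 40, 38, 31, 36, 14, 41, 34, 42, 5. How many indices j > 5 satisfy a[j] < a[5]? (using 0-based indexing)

3

The element at index 5 is 36.
Elements after it: 14, 41, 34, 42, 5
Those smaller than 36: 14, 34, 5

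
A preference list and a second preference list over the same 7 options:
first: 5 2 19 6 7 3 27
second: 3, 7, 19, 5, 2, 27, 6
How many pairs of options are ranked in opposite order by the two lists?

12

Assign each item its position (1..7) in the first ordering, then rewrite the second ordering as that position sequence:
positions: 5→1, 2→2, 19→3, 6→4, 7→5, 3→6, 27→7
second ordering as positions: [6, 5, 3, 1, 2, 7, 4]
Discordant pairs = inversions in this position sequence.
6: 5, 3, 1, 2, 4 → 5
5: 3, 1, 2, 4 → 4
3: 1, 2 → 2
1: 0
2: 0
7: 4 → 1
4: 0
Total: 5 + 4 + 2 + 0 + 0 + 1 + 0 = 12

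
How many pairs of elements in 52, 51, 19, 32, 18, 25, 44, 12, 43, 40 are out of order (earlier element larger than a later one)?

28

Sweep left to right; for each value list the smaller values that follow it:
52 → 51, 19, 32, 18, 25, 44, 12, 43, 40 → 9
51 → 19, 32, 18, 25, 44, 12, 43, 40 → 8
19 → 18, 12 → 2
32 → 18, 25, 12 → 3
18 → 12 → 1
25 → 12 → 1
44 → 12, 43, 40 → 3
12 → none → 0
43 → 40 → 1
40 → none → 0
Sum: 9 + 8 + 2 + 3 + 1 + 1 + 3 + 0 + 1 + 0 = 28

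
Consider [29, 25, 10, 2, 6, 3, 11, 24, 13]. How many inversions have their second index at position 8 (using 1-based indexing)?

2

The element at index 8 is 24.
Elements before it: 29, 25, 10, 2, 6, 3, 11
Those larger than 24: 29, 25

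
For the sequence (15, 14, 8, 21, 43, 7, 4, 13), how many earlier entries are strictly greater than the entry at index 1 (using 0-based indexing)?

The element at index 1 is 14.
Elements before it: 15
Those larger than 14: 15

1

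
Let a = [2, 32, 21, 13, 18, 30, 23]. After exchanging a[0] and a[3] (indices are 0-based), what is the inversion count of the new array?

9 inversions

Positions 0 and 3 hold 2 and 13; after swapping, the array is [13, 32, 21, 2, 18, 30, 23].
Sweep left to right; for each value list the smaller values that follow it:
13: 1
32: 5
21: 2
2: 0
18: 0
30: 1
23: 0
Sum: 1 + 5 + 2 + 0 + 0 + 1 + 0 = 9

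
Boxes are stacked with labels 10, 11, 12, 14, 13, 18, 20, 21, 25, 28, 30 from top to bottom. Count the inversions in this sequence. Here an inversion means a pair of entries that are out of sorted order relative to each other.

1 out-of-order pair

For each element, count later entries that are smaller:
10: 0
11: 0
12: 0
14: 1
13: 0
18: 0
20: 0
21: 0
25: 0
28: 0
30: 0
Sum: 0 + 0 + 0 + 1 + 0 + 0 + 0 + 0 + 0 + 0 + 0 = 1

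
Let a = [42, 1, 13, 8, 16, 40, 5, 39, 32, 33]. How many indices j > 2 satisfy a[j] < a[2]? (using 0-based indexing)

The element at index 2 is 13.
Elements after it: 8, 16, 40, 5, 39, 32, 33
Those smaller than 13: 8, 5

2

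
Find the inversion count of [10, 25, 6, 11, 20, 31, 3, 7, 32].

Sweep left to right; for each value list the smaller values that follow it:
10 → 6, 3, 7 → 3
25 → 6, 11, 20, 3, 7 → 5
6 → 3 → 1
11 → 3, 7 → 2
20 → 3, 7 → 2
31 → 3, 7 → 2
3 → none → 0
7 → none → 0
32 → none → 0
Sum: 3 + 5 + 1 + 2 + 2 + 2 + 0 + 0 + 0 = 15

Out-of-order pairs: 15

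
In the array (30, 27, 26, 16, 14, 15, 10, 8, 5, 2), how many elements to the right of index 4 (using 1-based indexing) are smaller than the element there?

The element at index 4 is 16.
Elements after it: 14, 15, 10, 8, 5, 2
Those smaller than 16: 14, 15, 10, 8, 5, 2

6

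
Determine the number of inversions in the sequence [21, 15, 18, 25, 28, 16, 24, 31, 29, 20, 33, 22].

Count, for each position, how many later elements it exceeds:
21: 4
15: 0
18: 1
25: 4
28: 4
16: 0
24: 2
31: 3
29: 2
20: 0
33: 1
22: 0
Sum: 4 + 0 + 1 + 4 + 4 + 0 + 2 + 3 + 2 + 0 + 1 + 0 = 21

Out-of-order pairs: 21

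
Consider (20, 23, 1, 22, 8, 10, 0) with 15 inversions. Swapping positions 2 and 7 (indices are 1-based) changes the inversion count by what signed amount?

Positions 2 and 7 hold 23 and 0; after swapping, the array is [20, 0, 1, 22, 8, 10, 23].
Sweep left to right; for each value list the smaller values that follow it:
20 → 0, 1, 8, 10 → 4
0 → none → 0
1 → none → 0
22 → 8, 10 → 2
8 → none → 0
10 → none → 0
23 → none → 0
Sum: 4 + 0 + 0 + 2 + 0 + 0 + 0 = 6
Change: 6 − 15 = -9

-9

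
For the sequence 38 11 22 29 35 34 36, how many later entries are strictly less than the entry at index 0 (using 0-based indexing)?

6

The element at index 0 is 38.
Elements after it: 11, 22, 29, 35, 34, 36
Those smaller than 38: 11, 22, 29, 35, 34, 36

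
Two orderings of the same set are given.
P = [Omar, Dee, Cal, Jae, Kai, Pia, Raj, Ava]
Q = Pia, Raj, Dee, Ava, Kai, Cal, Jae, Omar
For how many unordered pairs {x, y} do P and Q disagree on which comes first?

Disagreeing pairs: 20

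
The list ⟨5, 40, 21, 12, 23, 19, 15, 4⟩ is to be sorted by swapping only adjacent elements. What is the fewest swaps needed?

18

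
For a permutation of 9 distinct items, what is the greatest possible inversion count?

36 inversions

A reversed (strictly descending) arrangement makes every pair an inversion, giving C(9, 2) inversions.
C(9, 2) = 9·8/2 = 36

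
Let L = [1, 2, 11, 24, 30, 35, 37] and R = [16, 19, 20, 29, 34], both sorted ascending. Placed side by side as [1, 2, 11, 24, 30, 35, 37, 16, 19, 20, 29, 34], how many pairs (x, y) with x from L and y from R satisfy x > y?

17

For each element r of the right run, count left-run elements greater than r:
r = 16: 24, 30, 35, 37 → 4
r = 19: 24, 30, 35, 37 → 4
r = 20: 24, 30, 35, 37 → 4
r = 29: 30, 35, 37 → 3
r = 34: 35, 37 → 2
Cross-inversions: 4 + 4 + 4 + 3 + 2 = 17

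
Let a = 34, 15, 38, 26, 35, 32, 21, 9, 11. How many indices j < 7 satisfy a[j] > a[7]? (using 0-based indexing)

The element at index 7 is 9.
Elements before it: 34, 15, 38, 26, 35, 32, 21
Those larger than 9: 34, 15, 38, 26, 35, 32, 21

7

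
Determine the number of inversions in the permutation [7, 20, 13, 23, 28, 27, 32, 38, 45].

Count, for each position, how many later elements it exceeds:
7: 0
20: 1
13: 0
23: 0
28: 1
27: 0
32: 0
38: 0
45: 0
Sum: 0 + 1 + 0 + 0 + 1 + 0 + 0 + 0 + 0 = 2

Out-of-order pairs: 2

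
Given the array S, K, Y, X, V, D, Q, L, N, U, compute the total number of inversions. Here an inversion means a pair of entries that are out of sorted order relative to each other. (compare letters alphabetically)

For each element, count later entries that are smaller:
S: 5
K: 1
Y: 7
X: 6
V: 5
D: 0
Q: 2
L: 0
N: 0
U: 0
Sum: 5 + 1 + 7 + 6 + 5 + 0 + 2 + 0 + 0 + 0 = 26

26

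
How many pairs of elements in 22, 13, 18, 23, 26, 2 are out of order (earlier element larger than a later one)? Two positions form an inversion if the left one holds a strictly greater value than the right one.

7 inversions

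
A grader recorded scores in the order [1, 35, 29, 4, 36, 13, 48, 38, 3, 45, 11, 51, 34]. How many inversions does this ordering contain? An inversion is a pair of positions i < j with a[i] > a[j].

Sweep left to right; for each value list the smaller values that follow it:
1: 0
35: 6
29: 4
4: 1
36: 4
13: 2
48: 5
38: 3
3: 0
45: 2
11: 0
51: 1
34: 0
Sum: 0 + 6 + 4 + 1 + 4 + 2 + 5 + 3 + 0 + 2 + 0 + 1 + 0 = 28

28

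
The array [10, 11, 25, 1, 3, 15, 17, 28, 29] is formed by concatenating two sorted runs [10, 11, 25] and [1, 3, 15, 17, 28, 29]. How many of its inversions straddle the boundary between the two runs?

For each element r of the right run, count left-run elements greater than r:
r = 1: 10, 11, 25 → 3
r = 3: 10, 11, 25 → 3
r = 15: 25 → 1
r = 17: 25 → 1
r = 28: none → 0
r = 29: none → 0
Cross-inversions: 3 + 3 + 1 + 1 + 0 + 0 = 8

There are 8 cross-inversions.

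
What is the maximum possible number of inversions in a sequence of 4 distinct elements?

A reversed (strictly descending) arrangement makes every pair an inversion, giving C(4, 2) inversions.
C(4, 2) = 4·3/2 = 6

There are 6 inversions.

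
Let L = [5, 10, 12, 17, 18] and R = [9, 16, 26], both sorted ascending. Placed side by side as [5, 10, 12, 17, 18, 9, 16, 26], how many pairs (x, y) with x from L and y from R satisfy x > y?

Cross-inversions: 6

Count, for every r in R, how many entries of L exceed r:
r = 9: 10, 12, 17, 18 → 4
r = 16: 17, 18 → 2
r = 26: none → 0
Cross-inversions: 4 + 2 + 0 = 6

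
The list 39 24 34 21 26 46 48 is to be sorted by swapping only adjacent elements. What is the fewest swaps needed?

7 adjacent swaps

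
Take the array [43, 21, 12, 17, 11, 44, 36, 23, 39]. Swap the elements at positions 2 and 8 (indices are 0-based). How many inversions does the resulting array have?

Positions 2 and 8 hold 12 and 39; after swapping, the array is [43, 21, 39, 17, 11, 44, 36, 23, 12].
Count, for each position, how many later elements it exceeds:
43: 7
21: 3
39: 5
17: 2
11: 0
44: 3
36: 2
23: 1
12: 0
Sum: 7 + 3 + 5 + 2 + 0 + 3 + 2 + 1 + 0 = 23

23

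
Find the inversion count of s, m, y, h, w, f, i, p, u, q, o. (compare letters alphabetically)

For each element, count later entries that are smaller:
s → m, h, f, i, p, q, o → 7
m → h, f, i → 3
y → h, w, f, i, p, u, q, o → 8
h → f → 1
w → f, i, p, u, q, o → 6
f → none → 0
i → none → 0
p → o → 1
u → q, o → 2
q → o → 1
o → none → 0
Sum: 7 + 3 + 8 + 1 + 6 + 0 + 0 + 1 + 2 + 1 + 0 = 29

Out-of-order pairs: 29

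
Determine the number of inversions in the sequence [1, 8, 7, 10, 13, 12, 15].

2 out-of-order pairs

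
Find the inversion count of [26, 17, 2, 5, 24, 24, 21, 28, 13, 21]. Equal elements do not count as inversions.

For each element, count later entries that are smaller:
26: 8
17: 3
2: 0
5: 0
24: 3
24: 3
21: 1
28: 2
13: 0
21: 0
Sum: 8 + 3 + 0 + 0 + 3 + 3 + 1 + 2 + 0 + 0 = 20

20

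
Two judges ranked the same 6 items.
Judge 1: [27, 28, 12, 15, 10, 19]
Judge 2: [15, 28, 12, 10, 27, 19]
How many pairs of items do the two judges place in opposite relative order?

Discordant pairs: 6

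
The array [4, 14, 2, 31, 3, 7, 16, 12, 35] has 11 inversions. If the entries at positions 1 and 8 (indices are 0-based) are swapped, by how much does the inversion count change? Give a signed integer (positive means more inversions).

Positions 1 and 8 hold 14 and 35; after swapping, the array is [4, 35, 2, 31, 3, 7, 16, 12, 14].
Count, for each position, how many later elements it exceeds:
4: 2
35: 7
2: 0
31: 5
3: 0
7: 0
16: 2
12: 0
14: 0
Sum: 2 + 7 + 0 + 5 + 0 + 0 + 2 + 0 + 0 = 16
Change: 16 − 11 = +5

+5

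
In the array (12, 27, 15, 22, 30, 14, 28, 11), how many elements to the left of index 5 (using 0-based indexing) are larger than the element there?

The element at index 5 is 14.
Elements before it: 12, 27, 15, 22, 30
Those larger than 14: 27, 15, 22, 30

4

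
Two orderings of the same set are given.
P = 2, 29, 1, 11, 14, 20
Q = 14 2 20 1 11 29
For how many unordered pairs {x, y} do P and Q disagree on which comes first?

9 disagreeing pairs

Assign each item its position (1..6) in the first ordering, then rewrite the second ordering as that position sequence:
positions: 2→1, 29→2, 1→3, 11→4, 14→5, 20→6
second ordering as positions: [5, 1, 6, 3, 4, 2]
Discordant pairs = inversions in this position sequence.
5: 1, 3, 4, 2 → 4
1: 0
6: 3, 4, 2 → 3
3: 2 → 1
4: 2 → 1
2: 0
Total: 4 + 0 + 3 + 1 + 1 + 0 = 9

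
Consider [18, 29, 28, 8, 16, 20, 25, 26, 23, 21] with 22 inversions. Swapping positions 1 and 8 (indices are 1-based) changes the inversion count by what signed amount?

Positions 1 and 8 hold 18 and 26; after swapping, the array is [26, 29, 28, 8, 16, 20, 25, 18, 23, 21].
For each element, count later entries that are smaller:
26 → 8, 16, 20, 25, 18, 23, 21 → 7
29 → 28, 8, 16, 20, 25, 18, 23, 21 → 8
28 → 8, 16, 20, 25, 18, 23, 21 → 7
8 → none → 0
16 → none → 0
20 → 18 → 1
25 → 18, 23, 21 → 3
18 → none → 0
23 → 21 → 1
21 → none → 0
Sum: 7 + 8 + 7 + 0 + 0 + 1 + 3 + 0 + 1 + 0 = 27
Change: 27 − 22 = +5

+5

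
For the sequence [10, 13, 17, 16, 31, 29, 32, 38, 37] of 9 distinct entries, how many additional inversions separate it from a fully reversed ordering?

33 inversions short

Maximum inversions for 9 distinct elements is C(9, 2) = 9·8/2 = 36.
Current inversions — for each element, count later smaller elements:
10: 0
13: 0
17: 1
16: 0
31: 1
29: 0
32: 0
38: 1
37: 0
Current total: 0 + 0 + 1 + 0 + 1 + 0 + 0 + 1 + 0 = 3
Shortfall: 36 − 3 = 33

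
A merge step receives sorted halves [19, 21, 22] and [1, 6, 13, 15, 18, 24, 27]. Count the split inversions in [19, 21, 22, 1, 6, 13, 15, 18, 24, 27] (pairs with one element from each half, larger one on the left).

Count, for every r in R, how many entries of L exceed r:
r = 1: 19, 21, 22 → 3
r = 6: 19, 21, 22 → 3
r = 13: 19, 21, 22 → 3
r = 15: 19, 21, 22 → 3
r = 18: 19, 21, 22 → 3
r = 24: none → 0
r = 27: none → 0
Cross-inversions: 3 + 3 + 3 + 3 + 3 + 0 + 0 = 15

15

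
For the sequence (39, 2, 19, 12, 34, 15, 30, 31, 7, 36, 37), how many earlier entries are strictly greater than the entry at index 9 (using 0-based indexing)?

The element at index 9 is 36.
Elements before it: 39, 2, 19, 12, 34, 15, 30, 31, 7
Those larger than 36: 39

1 such element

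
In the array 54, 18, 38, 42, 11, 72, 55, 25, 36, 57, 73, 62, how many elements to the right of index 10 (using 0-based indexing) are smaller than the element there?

1

The element at index 10 is 73.
Elements after it: 62
Those smaller than 73: 62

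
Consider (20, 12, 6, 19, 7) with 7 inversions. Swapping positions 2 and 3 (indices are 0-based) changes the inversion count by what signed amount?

+1

Positions 2 and 3 hold 6 and 19; after swapping, the array is [20, 12, 19, 6, 7].
Sweep left to right; for each value list the smaller values that follow it:
20: 4
12: 2
19: 2
6: 0
7: 0
Sum: 4 + 2 + 2 + 0 + 0 = 8
Change: 8 − 7 = +1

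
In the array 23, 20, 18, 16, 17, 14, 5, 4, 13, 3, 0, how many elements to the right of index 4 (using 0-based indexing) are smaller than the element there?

The element at index 4 is 17.
Elements after it: 14, 5, 4, 13, 3, 0
Those smaller than 17: 14, 5, 4, 13, 3, 0

6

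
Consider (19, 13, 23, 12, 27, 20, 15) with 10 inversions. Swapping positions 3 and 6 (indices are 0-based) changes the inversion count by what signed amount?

+1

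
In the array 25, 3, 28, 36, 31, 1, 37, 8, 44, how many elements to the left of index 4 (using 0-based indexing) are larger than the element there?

The element at index 4 is 31.
Elements before it: 25, 3, 28, 36
Those larger than 31: 36

1 such element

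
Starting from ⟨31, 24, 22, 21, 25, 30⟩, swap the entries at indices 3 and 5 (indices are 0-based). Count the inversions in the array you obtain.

There are 11 inversions.

Positions 3 and 5 hold 21 and 30; after swapping, the array is [31, 24, 22, 30, 25, 21].
Sweep left to right; for each value list the smaller values that follow it:
31: 5
24: 2
22: 1
30: 2
25: 1
21: 0
Sum: 5 + 2 + 1 + 2 + 1 + 0 = 11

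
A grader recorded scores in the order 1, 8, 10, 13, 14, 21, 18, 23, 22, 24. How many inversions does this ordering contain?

For each element, count later entries that are smaller:
1 → none → 0
8 → none → 0
10 → none → 0
13 → none → 0
14 → none → 0
21 → 18 → 1
18 → none → 0
23 → 22 → 1
22 → none → 0
24 → none → 0
Sum: 0 + 0 + 0 + 0 + 0 + 1 + 0 + 1 + 0 + 0 = 2

2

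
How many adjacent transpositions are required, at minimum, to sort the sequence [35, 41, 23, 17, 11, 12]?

Minimum adjacent swaps = number of inversions (each swap of adjacent out-of-order elements removes one inversion and no swap can remove more).
Count inversions — for each element, later elements that are smaller:
35: 23, 17, 11, 12 → 4
41: 23, 17, 11, 12 → 4
23: 17, 11, 12 → 3
17: 11, 12 → 2
11: none → 0
12: none → 0
Total inversions: 4 + 4 + 3 + 2 + 0 + 0 = 13

Swaps: 13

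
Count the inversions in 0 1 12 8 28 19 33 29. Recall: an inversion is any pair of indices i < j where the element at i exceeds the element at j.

3

For each element, count later entries that are smaller:
0: 0
1: 0
12: 1
8: 0
28: 1
19: 0
33: 1
29: 0
Sum: 0 + 0 + 1 + 0 + 1 + 0 + 1 + 0 = 3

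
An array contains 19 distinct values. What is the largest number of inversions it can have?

171 inversions

A reversed (strictly descending) arrangement makes every pair an inversion, giving C(19, 2) inversions.
C(19, 2) = 19·18/2 = 171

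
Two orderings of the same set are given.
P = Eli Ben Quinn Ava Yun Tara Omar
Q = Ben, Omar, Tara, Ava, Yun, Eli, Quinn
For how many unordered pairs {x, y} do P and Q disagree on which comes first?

Assign each item its position (1..7) in the first ordering, then rewrite the second ordering as that position sequence:
positions: Eli→1, Ben→2, Quinn→3, Ava→4, Yun→5, Tara→6, Omar→7
second ordering as positions: [2, 7, 6, 4, 5, 1, 3]
Discordant pairs = inversions in this position sequence.
2: 1 → 1
7: 6, 4, 5, 1, 3 → 5
6: 4, 5, 1, 3 → 4
4: 1, 3 → 2
5: 1, 3 → 2
1: 0
3: 0
Total: 1 + 5 + 4 + 2 + 2 + 0 + 0 = 14

14 disagreeing pairs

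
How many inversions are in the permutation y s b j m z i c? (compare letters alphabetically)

Element-by-element contributions:
y → s, b, j, m, i, c → 6
s → b, j, m, i, c → 5
b → none → 0
j → i, c → 2
m → i, c → 2
z → i, c → 2
i → c → 1
c → none → 0
Sum: 6 + 5 + 0 + 2 + 2 + 2 + 1 + 0 = 18

Inversions: 18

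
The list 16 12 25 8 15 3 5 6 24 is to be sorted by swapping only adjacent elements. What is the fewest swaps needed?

Swaps: 22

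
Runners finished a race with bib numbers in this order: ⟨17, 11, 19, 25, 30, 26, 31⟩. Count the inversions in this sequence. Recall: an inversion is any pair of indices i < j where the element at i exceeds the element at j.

2

Out-of-order index pairs (0-indexed):
(0,1): 17 > 11
(4,5): 30 > 26
That's 2 pairs.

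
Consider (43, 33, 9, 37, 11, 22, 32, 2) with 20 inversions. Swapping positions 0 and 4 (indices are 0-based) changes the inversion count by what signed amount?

Positions 0 and 4 hold 43 and 11; after swapping, the array is [11, 33, 9, 37, 43, 22, 32, 2].
Element-by-element contributions:
11 → 9, 2 → 2
33 → 9, 22, 32, 2 → 4
9 → 2 → 1
37 → 22, 32, 2 → 3
43 → 22, 32, 2 → 3
22 → 2 → 1
32 → 2 → 1
2 → none → 0
Sum: 2 + 4 + 1 + 3 + 3 + 1 + 1 + 0 = 15
Change: 15 − 20 = -5

-5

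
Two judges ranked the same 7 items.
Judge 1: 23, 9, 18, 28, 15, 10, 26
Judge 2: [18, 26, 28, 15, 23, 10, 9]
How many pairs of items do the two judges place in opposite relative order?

12 discordant pairs

Assign each item its position (1..7) in the first ordering, then rewrite the second ordering as that position sequence:
positions: 23→1, 9→2, 18→3, 28→4, 15→5, 10→6, 26→7
second ordering as positions: [3, 7, 4, 5, 1, 6, 2]
Discordant pairs = inversions in this position sequence.
3: 1, 2 → 2
7: 4, 5, 1, 6, 2 → 5
4: 1, 2 → 2
5: 1, 2 → 2
1: 0
6: 2 → 1
2: 0
Total: 2 + 5 + 2 + 2 + 0 + 1 + 0 = 12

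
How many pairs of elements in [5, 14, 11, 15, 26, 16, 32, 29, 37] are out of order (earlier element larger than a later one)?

Element-by-element contributions:
5: 0
14: 1
11: 0
15: 0
26: 1
16: 0
32: 1
29: 0
37: 0
Sum: 0 + 1 + 0 + 0 + 1 + 0 + 1 + 0 + 0 = 3

Out-of-order pairs: 3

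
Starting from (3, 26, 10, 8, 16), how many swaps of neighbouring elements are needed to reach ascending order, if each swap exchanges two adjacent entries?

4 adjacent swaps

Minimum adjacent swaps = number of inversions (each swap of adjacent out-of-order elements removes one inversion and no swap can remove more).
Count inversions — for each element, later elements that are smaller:
3: none → 0
26: 10, 8, 16 → 3
10: 8 → 1
8: none → 0
16: none → 0
Total inversions: 0 + 3 + 1 + 0 + 0 = 4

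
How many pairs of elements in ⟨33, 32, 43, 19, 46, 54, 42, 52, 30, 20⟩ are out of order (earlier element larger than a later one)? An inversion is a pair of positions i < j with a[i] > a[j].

Count, for each position, how many later elements it exceeds:
33 → 32, 19, 30, 20 → 4
32 → 19, 30, 20 → 3
43 → 19, 42, 30, 20 → 4
19 → none → 0
46 → 42, 30, 20 → 3
54 → 42, 52, 30, 20 → 4
42 → 30, 20 → 2
52 → 30, 20 → 2
30 → 20 → 1
20 → none → 0
Sum: 4 + 3 + 4 + 0 + 3 + 4 + 2 + 2 + 1 + 0 = 23

23 inversions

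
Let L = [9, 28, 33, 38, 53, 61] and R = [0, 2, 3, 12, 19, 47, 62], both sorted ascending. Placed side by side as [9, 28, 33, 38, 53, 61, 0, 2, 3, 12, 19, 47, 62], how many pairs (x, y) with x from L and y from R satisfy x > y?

30 cross-inversions

Take each right-half value and tally the left-half values above it:
r = 0: 9, 28, 33, 38, 53, 61 → 6
r = 2: 9, 28, 33, 38, 53, 61 → 6
r = 3: 9, 28, 33, 38, 53, 61 → 6
r = 12: 28, 33, 38, 53, 61 → 5
r = 19: 28, 33, 38, 53, 61 → 5
r = 47: 53, 61 → 2
r = 62: none → 0
Cross-inversions: 6 + 6 + 6 + 5 + 5 + 2 + 0 = 30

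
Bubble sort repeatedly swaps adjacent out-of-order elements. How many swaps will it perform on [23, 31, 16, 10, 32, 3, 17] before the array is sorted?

The minimum number of adjacent swaps to sort an array equals its inversion count, since every such swap removes exactly one inversion.
Count inversions — for each element, later elements that are smaller:
23: 16, 10, 3, 17 → 4
31: 16, 10, 3, 17 → 4
16: 10, 3 → 2
10: 3 → 1
32: 3, 17 → 2
3: none → 0
17: none → 0
Total inversions: 4 + 4 + 2 + 1 + 2 + 0 + 0 = 13

13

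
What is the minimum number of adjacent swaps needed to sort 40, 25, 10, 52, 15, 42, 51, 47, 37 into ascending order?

15 swaps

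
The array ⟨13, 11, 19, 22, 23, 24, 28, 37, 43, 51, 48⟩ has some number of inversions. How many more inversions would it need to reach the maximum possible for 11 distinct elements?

53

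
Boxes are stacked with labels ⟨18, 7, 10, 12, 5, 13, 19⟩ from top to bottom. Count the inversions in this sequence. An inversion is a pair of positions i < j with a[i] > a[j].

8 out-of-order pairs

Listing every pair i<j with a[i]>a[j] (using 0-based positions):
(0,1): 18 > 7
(0,2): 18 > 10
(0,3): 18 > 12
(0,4): 18 > 5
(0,5): 18 > 13
(1,4): 7 > 5
(2,4): 10 > 5
(3,4): 12 > 5
That's 8 pairs.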